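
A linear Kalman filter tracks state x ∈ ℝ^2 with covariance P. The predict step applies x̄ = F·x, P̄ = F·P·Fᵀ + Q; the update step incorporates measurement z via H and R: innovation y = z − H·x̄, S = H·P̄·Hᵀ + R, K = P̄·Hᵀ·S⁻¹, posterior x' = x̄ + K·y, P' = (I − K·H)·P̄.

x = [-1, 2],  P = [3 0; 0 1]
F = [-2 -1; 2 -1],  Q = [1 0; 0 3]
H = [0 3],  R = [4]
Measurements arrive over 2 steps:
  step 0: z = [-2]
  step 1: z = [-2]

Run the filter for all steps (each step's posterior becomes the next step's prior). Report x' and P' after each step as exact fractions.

step 0: x' = [-165/74, -28/37], P' = [983/148 -11/37; -11/37 16/37]
step 1: x' = [28525/10534, -3736/5267], P' = [54971/10534 -1934/5267; -1934/5267 2308/5267]

step 0: x̄ = F·x = [0, -4]
step 0: P̄ = F·P·Fᵀ + Q = [14 -11; -11 16]
step 0: y = z − H·x̄ = [10]
step 0: S = H·P̄·Hᵀ + R = [148]
step 0: K = P̄·Hᵀ·S⁻¹ = [-33/148; 12/37]
step 0: x' = x̄ + K·y = [-165/74, -28/37]
step 0: P' = (I − K·H)·P̄ = [983/148 -11/37; -11/37 16/37]
step 1: x̄ = F·x = [193/37, -137/37]
step 1: P̄ = F·P·Fᵀ + Q = [992/37 -967/37; -967/37 1154/37]
step 1: y = z − H·x̄ = [337/37]
step 1: S = H·P̄·Hᵀ + R = [10534/37]
step 1: K = P̄·Hᵀ·S⁻¹ = [-2901/10534; 1731/5267]
step 1: x' = x̄ + K·y = [28525/10534, -3736/5267]
step 1: P' = (I − K·H)·P̄ = [54971/10534 -1934/5267; -1934/5267 2308/5267]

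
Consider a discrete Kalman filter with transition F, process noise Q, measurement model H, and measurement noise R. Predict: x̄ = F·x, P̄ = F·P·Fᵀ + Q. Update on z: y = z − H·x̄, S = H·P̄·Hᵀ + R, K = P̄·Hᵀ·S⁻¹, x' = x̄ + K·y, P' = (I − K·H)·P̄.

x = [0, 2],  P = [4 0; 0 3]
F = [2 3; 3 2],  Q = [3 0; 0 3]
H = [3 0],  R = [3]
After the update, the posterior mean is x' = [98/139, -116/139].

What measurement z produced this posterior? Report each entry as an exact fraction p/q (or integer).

z = [2]

x̄ = F·x = [6, 4]
P̄ = F·P·Fᵀ + Q = [46 42; 42 51]
S = H·P̄·Hᵀ + R = [417]
K = P̄·Hᵀ·S⁻¹ = [46/139; 42/139]
x' − x̄ = [-736/139, -672/139] = K·y
y = (KᵀK)⁻¹·Kᵀ·(x' − x̄) = [-16]
z = y + H·x̄ = [-16] + [18] = [2]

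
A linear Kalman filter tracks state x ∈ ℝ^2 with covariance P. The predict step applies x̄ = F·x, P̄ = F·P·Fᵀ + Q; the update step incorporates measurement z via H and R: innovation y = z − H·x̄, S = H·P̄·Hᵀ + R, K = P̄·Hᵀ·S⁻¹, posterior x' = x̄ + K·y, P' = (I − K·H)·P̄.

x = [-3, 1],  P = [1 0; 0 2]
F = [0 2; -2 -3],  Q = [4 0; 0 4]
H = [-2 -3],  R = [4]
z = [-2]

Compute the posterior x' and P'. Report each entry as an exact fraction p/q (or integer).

x̄ = F·x = [2, 3]
P̄ = F·P·Fᵀ + Q = [12 -12; -12 26]
y = z − H·x̄ = [11]
S = H·P̄·Hᵀ + R = [142]
K = P̄·Hᵀ·S⁻¹ = [6/71; -27/71]
x' = x̄ + K·y = [208/71, -84/71]
P' = (I − K·H)·P̄ = [780/71 -528/71; -528/71 388/71]

x' = [208/71, -84/71]
P' = [780/71 -528/71; -528/71 388/71]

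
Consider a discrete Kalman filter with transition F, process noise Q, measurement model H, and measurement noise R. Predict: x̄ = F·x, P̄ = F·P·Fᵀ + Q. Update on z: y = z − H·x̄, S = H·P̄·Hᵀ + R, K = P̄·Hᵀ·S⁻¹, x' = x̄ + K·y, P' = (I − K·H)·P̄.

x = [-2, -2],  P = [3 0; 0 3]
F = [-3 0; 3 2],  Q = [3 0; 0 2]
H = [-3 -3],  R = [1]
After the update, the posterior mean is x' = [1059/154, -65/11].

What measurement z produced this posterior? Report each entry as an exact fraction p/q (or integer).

x̄ = F·x = [6, -10]
P̄ = F·P·Fᵀ + Q = [30 -27; -27 41]
S = H·P̄·Hᵀ + R = [154]
K = P̄·Hᵀ·S⁻¹ = [-9/154; -3/11]
x' − x̄ = [135/154, 45/11] = K·y
y = (KᵀK)⁻¹·Kᵀ·(x' − x̄) = [-15]
z = y + H·x̄ = [-15] + [12] = [-3]

z = [-3]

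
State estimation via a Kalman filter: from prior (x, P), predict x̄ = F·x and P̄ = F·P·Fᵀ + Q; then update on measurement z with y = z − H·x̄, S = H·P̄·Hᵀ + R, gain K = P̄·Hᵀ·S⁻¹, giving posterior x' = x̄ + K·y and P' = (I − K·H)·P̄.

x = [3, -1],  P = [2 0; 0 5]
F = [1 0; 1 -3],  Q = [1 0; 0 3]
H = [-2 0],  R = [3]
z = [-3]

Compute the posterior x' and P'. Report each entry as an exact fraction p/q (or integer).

x' = [9/5, 26/5]
P' = [3/5 2/5; 2/5 734/15]

x̄ = F·x = [3, 6]
P̄ = F·P·Fᵀ + Q = [3 2; 2 50]
y = z − H·x̄ = [3]
S = H·P̄·Hᵀ + R = [15]
K = P̄·Hᵀ·S⁻¹ = [-2/5; -4/15]
x' = x̄ + K·y = [9/5, 26/5]
P' = (I − K·H)·P̄ = [3/5 2/5; 2/5 734/15]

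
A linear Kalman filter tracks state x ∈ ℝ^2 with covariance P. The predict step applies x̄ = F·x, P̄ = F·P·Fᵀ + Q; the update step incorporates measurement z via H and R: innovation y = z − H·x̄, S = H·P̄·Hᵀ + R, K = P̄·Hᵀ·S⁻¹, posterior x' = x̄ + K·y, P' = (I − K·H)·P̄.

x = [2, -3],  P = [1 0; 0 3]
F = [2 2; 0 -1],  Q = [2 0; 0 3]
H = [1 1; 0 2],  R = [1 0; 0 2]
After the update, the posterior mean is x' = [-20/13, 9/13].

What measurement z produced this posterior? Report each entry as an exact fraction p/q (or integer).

x̄ = F·x = [-2, 3]
P̄ = F·P·Fᵀ + Q = [18 -6; -6 6]
S = H·P̄·Hᵀ + R = [13 0; 0 26]
K = P̄·Hᵀ·S⁻¹ = [12/13 -6/13; 0 6/13]
x' − x̄ = [6/13, -30/13] = K·y
y = (KᵀK)⁻¹·Kᵀ·(x' − x̄) = [-2, -5]
z = y + H·x̄ = [-2, -5] + [1, 6] = [-1, 1]

z = [-1, 1]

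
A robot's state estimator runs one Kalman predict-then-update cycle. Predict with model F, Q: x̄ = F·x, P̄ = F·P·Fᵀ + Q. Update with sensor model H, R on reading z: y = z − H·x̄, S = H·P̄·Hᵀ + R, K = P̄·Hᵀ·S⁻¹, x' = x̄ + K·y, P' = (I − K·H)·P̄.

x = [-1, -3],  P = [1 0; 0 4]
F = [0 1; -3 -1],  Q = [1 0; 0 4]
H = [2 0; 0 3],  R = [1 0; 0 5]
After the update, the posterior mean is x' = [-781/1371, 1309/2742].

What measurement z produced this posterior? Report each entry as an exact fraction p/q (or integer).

x̄ = F·x = [-3, 6]
P̄ = F·P·Fᵀ + Q = [5 -4; -4 17]
S = H·P̄·Hᵀ + R = [21 -24; -24 158]
K = P̄·Hᵀ·S⁻¹ = [646/1371 -2/457; -20/1371 293/914]
x' − x̄ = [3332/1371, -15143/2742] = K·y
y = (KᵀK)⁻¹·Kᵀ·(x' − x̄) = [5, -17]
z = y + H·x̄ = [5, -17] + [-6, 18] = [-1, 1]

z = [-1, 1]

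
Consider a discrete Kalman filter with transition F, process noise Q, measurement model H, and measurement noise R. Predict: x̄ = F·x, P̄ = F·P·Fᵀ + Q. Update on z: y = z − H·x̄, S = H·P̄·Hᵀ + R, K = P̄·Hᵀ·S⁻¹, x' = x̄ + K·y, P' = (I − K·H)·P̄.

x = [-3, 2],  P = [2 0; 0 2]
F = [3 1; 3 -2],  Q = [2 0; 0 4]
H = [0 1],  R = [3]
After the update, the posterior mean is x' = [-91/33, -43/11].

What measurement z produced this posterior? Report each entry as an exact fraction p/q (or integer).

z = [-3]

x̄ = F·x = [-7, -13]
P̄ = F·P·Fᵀ + Q = [22 14; 14 30]
S = H·P̄·Hᵀ + R = [33]
K = P̄·Hᵀ·S⁻¹ = [14/33; 10/11]
x' − x̄ = [140/33, 100/11] = K·y
y = (KᵀK)⁻¹·Kᵀ·(x' − x̄) = [10]
z = y + H·x̄ = [10] + [-13] = [-3]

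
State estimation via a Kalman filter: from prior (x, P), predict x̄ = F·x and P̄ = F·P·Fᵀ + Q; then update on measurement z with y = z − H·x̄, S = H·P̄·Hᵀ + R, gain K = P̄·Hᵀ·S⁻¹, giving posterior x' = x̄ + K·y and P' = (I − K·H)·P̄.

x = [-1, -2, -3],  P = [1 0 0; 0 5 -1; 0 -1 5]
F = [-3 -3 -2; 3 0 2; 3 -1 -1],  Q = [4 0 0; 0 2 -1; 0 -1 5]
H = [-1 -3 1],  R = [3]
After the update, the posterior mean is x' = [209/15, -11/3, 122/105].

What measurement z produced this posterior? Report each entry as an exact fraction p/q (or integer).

z = [-2]

x̄ = F·x = [15, -9, 2]
P̄ = F·P·Fᵀ + Q = [66 -23 11; -23 31 0; 11 0 22]
S = H·P̄·Hᵀ + R = [210]
K = P̄·Hᵀ·S⁻¹ = [1/15; -1/3; 11/210]
x' − x̄ = [-16/15, 16/3, -88/105] = K·y
y = (KᵀK)⁻¹·Kᵀ·(x' − x̄) = [-16]
z = y + H·x̄ = [-16] + [14] = [-2]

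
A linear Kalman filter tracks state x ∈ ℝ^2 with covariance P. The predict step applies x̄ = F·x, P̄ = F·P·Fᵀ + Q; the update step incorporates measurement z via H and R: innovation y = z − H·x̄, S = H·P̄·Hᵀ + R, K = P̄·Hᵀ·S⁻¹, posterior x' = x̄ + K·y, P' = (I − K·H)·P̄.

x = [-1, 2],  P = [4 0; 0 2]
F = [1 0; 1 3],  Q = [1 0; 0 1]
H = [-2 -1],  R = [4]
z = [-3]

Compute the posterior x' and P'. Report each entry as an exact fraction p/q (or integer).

x' = [-1, 5]
P' = [17/9 -26/9; -26/9 488/63]

x̄ = F·x = [-1, 5]
P̄ = F·P·Fᵀ + Q = [5 4; 4 23]
y = z − H·x̄ = [0]
S = H·P̄·Hᵀ + R = [63]
K = P̄·Hᵀ·S⁻¹ = [-2/9; -31/63]
x' = x̄ + K·y = [-1, 5]
P' = (I − K·H)·P̄ = [17/9 -26/9; -26/9 488/63]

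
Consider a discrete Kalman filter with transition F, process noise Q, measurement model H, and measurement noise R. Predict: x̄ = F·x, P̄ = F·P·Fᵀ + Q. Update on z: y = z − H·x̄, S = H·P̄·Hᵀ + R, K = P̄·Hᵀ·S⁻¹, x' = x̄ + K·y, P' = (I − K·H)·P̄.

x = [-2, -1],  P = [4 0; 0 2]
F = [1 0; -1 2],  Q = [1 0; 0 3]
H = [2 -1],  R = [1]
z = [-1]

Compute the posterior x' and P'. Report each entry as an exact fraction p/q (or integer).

x̄ = F·x = [-2, 0]
P̄ = F·P·Fᵀ + Q = [5 -4; -4 15]
y = z − H·x̄ = [3]
S = H·P̄·Hᵀ + R = [52]
K = P̄·Hᵀ·S⁻¹ = [7/26; -23/52]
x' = x̄ + K·y = [-31/26, -69/52]
P' = (I − K·H)·P̄ = [16/13 57/26; 57/26 251/52]

x' = [-31/26, -69/52]
P' = [16/13 57/26; 57/26 251/52]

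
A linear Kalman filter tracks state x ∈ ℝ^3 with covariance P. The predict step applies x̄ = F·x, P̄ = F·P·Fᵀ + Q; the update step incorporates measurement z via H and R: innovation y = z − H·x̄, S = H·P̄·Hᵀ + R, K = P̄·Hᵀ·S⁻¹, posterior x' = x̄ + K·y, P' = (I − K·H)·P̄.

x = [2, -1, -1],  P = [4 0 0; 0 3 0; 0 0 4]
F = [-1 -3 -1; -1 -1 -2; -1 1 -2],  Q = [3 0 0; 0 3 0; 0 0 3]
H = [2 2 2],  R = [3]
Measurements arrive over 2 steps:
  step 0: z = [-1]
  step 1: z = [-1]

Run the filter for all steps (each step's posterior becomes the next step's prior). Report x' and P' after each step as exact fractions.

step 0: x' = [762/691, 51/691, -1151/691], P' = [10882/691 -1361/691 -9335/691; -1361/691 1582/691 -29/691; -9335/691 -29/691 9502/691]
step 1: x' = [-34822/204181, -54191/204181, -2093/204181], P' = [2720919/204181 -376200/204181 -2329920/204181; -376200/204181 507597/204181 -61452/204181; -2329920/204181 -61452/204181 2458209/204181]

step 0: x̄ = F·x = [2, 1, -1]
step 0: P̄ = F·P·Fᵀ + Q = [38 21 3; 21 26 17; 3 17 26]
step 0: y = z − H·x̄ = [-5]
step 0: S = H·P̄·Hᵀ + R = [691]
step 0: K = P̄·Hᵀ·S⁻¹ = [124/691; 128/691; 92/691]
step 0: x' = x̄ + K·y = [762/691, 51/691, -1151/691]
step 0: P' = (I − K·H)·P̄ = [10882/691 -1361/691 -9335/691; -1361/691 1582/691 -29/691; -9335/691 -29/691 9502/691]
step 1: x̄ = F·x = [236/691, 1489/691, 1591/691]
step 1: P̄ = F·P·Fᵀ + Q = [9685/691 980/691 -5732/691; 980/691 12367/691 9968/691; -5732/691 9968/691 18043/691]
step 1: y = z − H·x̄ = [-7323/691]
step 1: S = H·P̄·Hᵀ + R = [204181/691]
step 1: K = P̄·Hᵀ·S⁻¹ = [9866/204181; 46630/204181; 44558/204181]
step 1: x' = x̄ + K·y = [-34822/204181, -54191/204181, -2093/204181]
step 1: P' = (I − K·H)·P̄ = [2720919/204181 -376200/204181 -2329920/204181; -376200/204181 507597/204181 -61452/204181; -2329920/204181 -61452/204181 2458209/204181]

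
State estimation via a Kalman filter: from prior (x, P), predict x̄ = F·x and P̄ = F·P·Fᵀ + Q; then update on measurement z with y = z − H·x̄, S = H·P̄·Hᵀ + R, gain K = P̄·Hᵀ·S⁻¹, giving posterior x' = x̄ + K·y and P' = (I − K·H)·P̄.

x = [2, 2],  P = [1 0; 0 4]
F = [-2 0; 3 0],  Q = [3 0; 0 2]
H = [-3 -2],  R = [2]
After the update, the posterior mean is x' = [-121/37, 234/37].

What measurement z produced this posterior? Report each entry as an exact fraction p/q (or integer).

x̄ = F·x = [-4, 6]
P̄ = F·P·Fᵀ + Q = [7 -6; -6 11]
S = H·P̄·Hᵀ + R = [37]
K = P̄·Hᵀ·S⁻¹ = [-9/37; -4/37]
x' − x̄ = [27/37, 12/37] = K·y
y = (KᵀK)⁻¹·Kᵀ·(x' − x̄) = [-3]
z = y + H·x̄ = [-3] + [0] = [-3]

z = [-3]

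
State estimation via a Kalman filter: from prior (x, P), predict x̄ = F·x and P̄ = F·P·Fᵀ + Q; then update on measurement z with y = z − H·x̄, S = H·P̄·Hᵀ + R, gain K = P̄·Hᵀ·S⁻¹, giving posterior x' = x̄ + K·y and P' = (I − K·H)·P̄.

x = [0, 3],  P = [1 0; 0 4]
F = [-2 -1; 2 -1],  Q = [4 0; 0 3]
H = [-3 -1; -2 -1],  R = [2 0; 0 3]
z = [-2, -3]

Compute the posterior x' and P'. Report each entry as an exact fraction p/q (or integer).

x' = [513/613, -57/613]
P' = [732/613 -1716/613; -1716/613 4686/613]

x̄ = F·x = [-3, -3]
P̄ = F·P·Fᵀ + Q = [12 0; 0 11]
y = z − H·x̄ = [-14, -12]
S = H·P̄·Hᵀ + R = [121 83; 83 62]
K = P̄·Hᵀ·S⁻¹ = [-240/613 84/613; 231/613 -418/613]
x' = x̄ + K·y = [513/613, -57/613]
P' = (I − K·H)·P̄ = [732/613 -1716/613; -1716/613 4686/613]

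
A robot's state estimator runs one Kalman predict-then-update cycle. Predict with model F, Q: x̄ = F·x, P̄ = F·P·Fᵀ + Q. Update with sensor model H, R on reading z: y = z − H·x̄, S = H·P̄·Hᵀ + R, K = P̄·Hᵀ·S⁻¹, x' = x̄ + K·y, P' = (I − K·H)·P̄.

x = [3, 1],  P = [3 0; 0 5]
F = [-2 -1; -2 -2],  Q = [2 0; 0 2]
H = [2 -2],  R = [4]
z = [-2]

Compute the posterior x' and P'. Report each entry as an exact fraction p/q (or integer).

x̄ = F·x = [-7, -8]
P̄ = F·P·Fᵀ + Q = [19 22; 22 34]
y = z − H·x̄ = [-4]
S = H·P̄·Hᵀ + R = [40]
K = P̄·Hᵀ·S⁻¹ = [-3/20; -3/5]
x' = x̄ + K·y = [-32/5, -28/5]
P' = (I − K·H)·P̄ = [181/10 92/5; 92/5 98/5]

x' = [-32/5, -28/5]
P' = [181/10 92/5; 92/5 98/5]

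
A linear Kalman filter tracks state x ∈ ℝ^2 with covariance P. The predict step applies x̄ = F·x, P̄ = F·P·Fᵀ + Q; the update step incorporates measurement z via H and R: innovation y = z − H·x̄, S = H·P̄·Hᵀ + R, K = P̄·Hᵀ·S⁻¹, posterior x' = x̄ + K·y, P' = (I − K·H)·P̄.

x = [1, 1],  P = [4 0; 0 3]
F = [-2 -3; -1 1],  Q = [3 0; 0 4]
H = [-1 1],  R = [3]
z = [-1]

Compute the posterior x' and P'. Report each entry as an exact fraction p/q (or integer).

x̄ = F·x = [-5, 0]
P̄ = F·P·Fᵀ + Q = [46 -1; -1 11]
y = z − H·x̄ = [-6]
S = H·P̄·Hᵀ + R = [62]
K = P̄·Hᵀ·S⁻¹ = [-47/62; 6/31]
x' = x̄ + K·y = [-14/31, -36/31]
P' = (I − K·H)·P̄ = [643/62 251/31; 251/31 269/31]

x' = [-14/31, -36/31]
P' = [643/62 251/31; 251/31 269/31]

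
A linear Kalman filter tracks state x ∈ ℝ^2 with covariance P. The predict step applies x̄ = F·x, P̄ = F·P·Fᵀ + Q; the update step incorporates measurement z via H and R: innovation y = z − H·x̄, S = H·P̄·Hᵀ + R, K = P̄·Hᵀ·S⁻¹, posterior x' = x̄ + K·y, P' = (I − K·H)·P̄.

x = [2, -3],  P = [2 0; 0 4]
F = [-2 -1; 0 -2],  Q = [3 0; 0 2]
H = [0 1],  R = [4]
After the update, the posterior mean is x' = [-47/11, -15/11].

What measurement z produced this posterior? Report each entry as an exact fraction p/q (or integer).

z = [-3]

x̄ = F·x = [-1, 6]
P̄ = F·P·Fᵀ + Q = [15 8; 8 18]
S = H·P̄·Hᵀ + R = [22]
K = P̄·Hᵀ·S⁻¹ = [4/11; 9/11]
x' − x̄ = [-36/11, -81/11] = K·y
y = (KᵀK)⁻¹·Kᵀ·(x' − x̄) = [-9]
z = y + H·x̄ = [-9] + [6] = [-3]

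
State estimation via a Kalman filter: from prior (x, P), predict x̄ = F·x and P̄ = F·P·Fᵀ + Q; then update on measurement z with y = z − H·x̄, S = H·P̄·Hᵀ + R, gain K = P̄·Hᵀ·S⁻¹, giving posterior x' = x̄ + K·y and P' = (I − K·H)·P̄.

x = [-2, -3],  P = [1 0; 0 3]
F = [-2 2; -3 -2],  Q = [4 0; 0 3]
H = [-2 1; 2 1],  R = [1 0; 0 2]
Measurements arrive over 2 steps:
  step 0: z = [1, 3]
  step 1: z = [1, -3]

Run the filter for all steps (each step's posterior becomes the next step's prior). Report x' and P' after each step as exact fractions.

step 0: x̄ = F·x = [-2, 12]
step 0: P̄ = F·P·Fᵀ + Q = [20 -6; -6 24]
step 0: y = z − H·x̄ = [-15, -5]
step 0: S = H·P̄·Hᵀ + R = [129 -56; -56 82]
step 0: K = P̄·Hᵀ·S⁻¹ = [-934/3721 905/3721; 1812/3721 1782/3721]
step 0: x' = x̄ + K·y = [2043/3721, 8562/3721]
step 0: P' = (I − K·H)·P̄ = [686/3721 438/3721; 438/3721 2688/3721]
step 1: x̄ = F·x = [13038/3721, -23253/3721]
step 1: P̄ = F·P·Fᵀ + Q = [24876/3721 -7512/3721; -7512/3721 33345/3721]
step 1: y = z − H·x̄ = [53050/3721, -13986/3721]
step 1: S = H·P̄·Hᵀ + R = [166618/3721 -66159/3721; -66159/3721 110243/3721]
step 1: K = P̄·Hᵀ·S⁻¹ = [-945552/3760133 873264/3760133; 1758786/3760133 1680369/3760133]
step 1: x' = x̄ + K·y = [-3587850/3760133, -4738623/3760133]
step 1: P' = (I − K·H)·P̄ = [673020/3760133 400488/3760133; 400488/3760133 2559762/3760133]

step 0: x' = [2043/3721, 8562/3721], P' = [686/3721 438/3721; 438/3721 2688/3721]
step 1: x' = [-3587850/3760133, -4738623/3760133], P' = [673020/3760133 400488/3760133; 400488/3760133 2559762/3760133]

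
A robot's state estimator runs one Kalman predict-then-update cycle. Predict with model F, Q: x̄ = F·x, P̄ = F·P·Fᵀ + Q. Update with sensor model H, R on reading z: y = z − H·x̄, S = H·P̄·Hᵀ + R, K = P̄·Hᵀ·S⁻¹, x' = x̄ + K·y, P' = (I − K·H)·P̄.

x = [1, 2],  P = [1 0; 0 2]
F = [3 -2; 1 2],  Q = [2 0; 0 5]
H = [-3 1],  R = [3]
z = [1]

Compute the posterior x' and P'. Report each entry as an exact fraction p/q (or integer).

x' = [108/109, 887/218]
P' = [149/109 354/109; 354/109 2211/218]

x̄ = F·x = [-1, 5]
P̄ = F·P·Fᵀ + Q = [19 -5; -5 14]
y = z − H·x̄ = [-7]
S = H·P̄·Hᵀ + R = [218]
K = P̄·Hᵀ·S⁻¹ = [-31/109; 29/218]
x' = x̄ + K·y = [108/109, 887/218]
P' = (I − K·H)·P̄ = [149/109 354/109; 354/109 2211/218]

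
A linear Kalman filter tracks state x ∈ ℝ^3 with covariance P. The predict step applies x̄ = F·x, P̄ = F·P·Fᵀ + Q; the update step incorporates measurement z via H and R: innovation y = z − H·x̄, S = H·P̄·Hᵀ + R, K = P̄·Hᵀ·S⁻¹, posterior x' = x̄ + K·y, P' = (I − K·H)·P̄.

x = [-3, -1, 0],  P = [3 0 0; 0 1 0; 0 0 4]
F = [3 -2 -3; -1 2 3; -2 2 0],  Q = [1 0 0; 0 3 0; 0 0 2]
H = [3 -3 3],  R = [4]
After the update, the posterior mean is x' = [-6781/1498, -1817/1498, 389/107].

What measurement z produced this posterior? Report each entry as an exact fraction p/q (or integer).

x̄ = F·x = [-7, 1, 4]
P̄ = F·P·Fᵀ + Q = [68 -49 -22; -49 46 10; -22 10 18]
S = H·P̄·Hᵀ + R = [1498]
K = P̄·Hᵀ·S⁻¹ = [285/1498; -255/1498; -3/107]
x' − x̄ = [3705/1498, -3315/1498, -39/107] = K·y
y = (KᵀK)⁻¹·Kᵀ·(x' − x̄) = [13]
z = y + H·x̄ = [13] + [-12] = [1]

z = [1]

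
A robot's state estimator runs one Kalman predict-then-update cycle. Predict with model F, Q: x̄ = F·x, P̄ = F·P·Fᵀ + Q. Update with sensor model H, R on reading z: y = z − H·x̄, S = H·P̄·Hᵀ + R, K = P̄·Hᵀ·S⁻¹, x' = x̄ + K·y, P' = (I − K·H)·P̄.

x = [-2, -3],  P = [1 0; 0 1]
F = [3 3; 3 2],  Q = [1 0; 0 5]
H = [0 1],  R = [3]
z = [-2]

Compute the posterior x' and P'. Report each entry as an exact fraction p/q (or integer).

x' = [-55/7, -24/7]
P' = [58/7 15/7; 15/7 18/7]

x̄ = F·x = [-15, -12]
P̄ = F·P·Fᵀ + Q = [19 15; 15 18]
y = z − H·x̄ = [10]
S = H·P̄·Hᵀ + R = [21]
K = P̄·Hᵀ·S⁻¹ = [5/7; 6/7]
x' = x̄ + K·y = [-55/7, -24/7]
P' = (I − K·H)·P̄ = [58/7 15/7; 15/7 18/7]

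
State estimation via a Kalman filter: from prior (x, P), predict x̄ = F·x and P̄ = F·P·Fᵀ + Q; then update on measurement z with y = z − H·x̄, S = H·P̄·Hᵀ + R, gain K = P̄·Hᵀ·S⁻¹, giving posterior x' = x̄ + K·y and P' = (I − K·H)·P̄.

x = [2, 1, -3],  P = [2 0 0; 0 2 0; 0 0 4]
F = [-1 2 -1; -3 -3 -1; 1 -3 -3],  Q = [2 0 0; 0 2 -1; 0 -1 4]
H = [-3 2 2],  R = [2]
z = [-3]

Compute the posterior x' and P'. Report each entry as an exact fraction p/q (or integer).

x' = [1123/393, -2222/393, 3316/393]
P' = [4720/393 3022/393 4030/393; 3022/393 7258/393 -2657/393; 4030/393 -2657/393 8788/393]

x̄ = F·x = [3, -6, 8]
P̄ = F·P·Fᵀ + Q = [16 -2 -2; -2 42 23; -2 23 60]
y = z − H·x̄ = [2]
S = H·P̄·Hᵀ + R = [786]
K = P̄·Hᵀ·S⁻¹ = [-28/393; 68/393; 86/393]
x' = x̄ + K·y = [1123/393, -2222/393, 3316/393]
P' = (I − K·H)·P̄ = [4720/393 3022/393 4030/393; 3022/393 7258/393 -2657/393; 4030/393 -2657/393 8788/393]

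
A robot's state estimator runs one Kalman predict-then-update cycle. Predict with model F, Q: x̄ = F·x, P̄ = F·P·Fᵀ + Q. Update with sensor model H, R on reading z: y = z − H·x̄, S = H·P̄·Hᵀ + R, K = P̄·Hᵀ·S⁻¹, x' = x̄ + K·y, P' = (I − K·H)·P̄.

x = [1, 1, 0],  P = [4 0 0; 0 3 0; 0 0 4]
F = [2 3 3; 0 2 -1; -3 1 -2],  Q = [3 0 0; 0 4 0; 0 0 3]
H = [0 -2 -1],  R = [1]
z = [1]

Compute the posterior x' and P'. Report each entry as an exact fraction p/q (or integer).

x̄ = F·x = [5, 2, -2]
P̄ = F·P·Fᵀ + Q = [82 6 -39; 6 20 14; -39 14 58]
y = z − H·x̄ = [3]
S = H·P̄·Hᵀ + R = [195]
K = P̄·Hᵀ·S⁻¹ = [9/65; -18/65; -86/195]
x' = x̄ + K·y = [352/65, 76/65, -216/65]
P' = (I − K·H)·P̄ = [5087/65 876/65 -1761/65; 876/65 328/65 -638/65; -1761/65 -638/65 3914/195]

x' = [352/65, 76/65, -216/65]
P' = [5087/65 876/65 -1761/65; 876/65 328/65 -638/65; -1761/65 -638/65 3914/195]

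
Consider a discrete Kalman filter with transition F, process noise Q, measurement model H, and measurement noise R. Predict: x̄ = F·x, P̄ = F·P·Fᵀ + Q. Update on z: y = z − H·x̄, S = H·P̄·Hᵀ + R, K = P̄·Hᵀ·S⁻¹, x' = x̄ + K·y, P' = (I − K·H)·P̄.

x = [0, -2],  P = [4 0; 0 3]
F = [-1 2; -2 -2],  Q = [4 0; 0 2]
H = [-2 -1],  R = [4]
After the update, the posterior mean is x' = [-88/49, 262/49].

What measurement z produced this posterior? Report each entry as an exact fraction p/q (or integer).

x̄ = F·x = [-4, 4]
P̄ = F·P·Fᵀ + Q = [20 -4; -4 30]
S = H·P̄·Hᵀ + R = [98]
K = P̄·Hᵀ·S⁻¹ = [-18/49; -11/49]
x' − x̄ = [108/49, 66/49] = K·y
y = (KᵀK)⁻¹·Kᵀ·(x' − x̄) = [-6]
z = y + H·x̄ = [-6] + [4] = [-2]

z = [-2]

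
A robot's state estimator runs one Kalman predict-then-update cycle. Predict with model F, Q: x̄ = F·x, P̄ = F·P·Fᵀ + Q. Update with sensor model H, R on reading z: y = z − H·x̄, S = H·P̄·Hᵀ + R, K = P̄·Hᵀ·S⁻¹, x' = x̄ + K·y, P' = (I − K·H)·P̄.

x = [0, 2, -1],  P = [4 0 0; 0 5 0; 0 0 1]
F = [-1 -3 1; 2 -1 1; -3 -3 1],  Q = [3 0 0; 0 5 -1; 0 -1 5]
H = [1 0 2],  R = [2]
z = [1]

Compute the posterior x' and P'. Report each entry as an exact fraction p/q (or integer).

x' = [-727/635, -425/127, 659/635]
P' = [5094/635 1354/127 -2378/635; 1354/127 3409/127 -679/127; -2378/635 -679/127 1421/635]

x̄ = F·x = [-7, -3, -7]
P̄ = F·P·Fᵀ + Q = [53 8 58; 8 27 -9; 58 -9 87]
y = z − H·x̄ = [22]
S = H·P̄·Hᵀ + R = [635]
K = P̄·Hᵀ·S⁻¹ = [169/635; -2/127; 232/635]
x' = x̄ + K·y = [-727/635, -425/127, 659/635]
P' = (I − K·H)·P̄ = [5094/635 1354/127 -2378/635; 1354/127 3409/127 -679/127; -2378/635 -679/127 1421/635]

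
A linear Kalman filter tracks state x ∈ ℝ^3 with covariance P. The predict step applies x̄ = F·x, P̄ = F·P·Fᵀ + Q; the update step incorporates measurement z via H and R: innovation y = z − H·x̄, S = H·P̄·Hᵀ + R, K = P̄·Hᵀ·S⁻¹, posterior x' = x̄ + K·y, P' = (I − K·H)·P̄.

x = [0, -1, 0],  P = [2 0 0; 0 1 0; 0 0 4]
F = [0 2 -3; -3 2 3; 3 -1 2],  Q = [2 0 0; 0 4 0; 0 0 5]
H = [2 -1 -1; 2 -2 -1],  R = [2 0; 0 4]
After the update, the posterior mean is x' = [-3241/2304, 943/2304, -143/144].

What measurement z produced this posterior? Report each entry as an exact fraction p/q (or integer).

z = [-2, -3]

x̄ = F·x = [-2, -2, 1]
P̄ = F·P·Fᵀ + Q = [42 -32 -26; -32 62 4; -26 4 40]
S = H·P̄·Hᵀ + R = [512 640; 640 836]
K = P̄·Hᵀ·S⁻¹ = [919/2304 -7/72; 1775/2304 -59/72; -127/144 5/9]
x' − x̄ = [1367/2304, 5551/2304, -287/144] = K·y
y = (KᵀK)⁻¹·Kᵀ·(x' − x̄) = [1, -2]
z = y + H·x̄ = [1, -2] + [-3, -1] = [-2, -3]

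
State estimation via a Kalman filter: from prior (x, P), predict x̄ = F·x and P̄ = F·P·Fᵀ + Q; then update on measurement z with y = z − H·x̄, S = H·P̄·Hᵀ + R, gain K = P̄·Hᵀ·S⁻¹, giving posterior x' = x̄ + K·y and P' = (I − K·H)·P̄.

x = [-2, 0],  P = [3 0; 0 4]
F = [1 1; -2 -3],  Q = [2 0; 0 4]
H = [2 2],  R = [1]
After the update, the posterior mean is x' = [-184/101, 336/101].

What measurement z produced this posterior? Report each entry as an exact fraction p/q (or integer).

x̄ = F·x = [-2, 4]
P̄ = F·P·Fᵀ + Q = [9 -18; -18 52]
S = H·P̄·Hᵀ + R = [101]
K = P̄·Hᵀ·S⁻¹ = [-18/101; 68/101]
x' − x̄ = [18/101, -68/101] = K·y
y = (KᵀK)⁻¹·Kᵀ·(x' − x̄) = [-1]
z = y + H·x̄ = [-1] + [4] = [3]

z = [3]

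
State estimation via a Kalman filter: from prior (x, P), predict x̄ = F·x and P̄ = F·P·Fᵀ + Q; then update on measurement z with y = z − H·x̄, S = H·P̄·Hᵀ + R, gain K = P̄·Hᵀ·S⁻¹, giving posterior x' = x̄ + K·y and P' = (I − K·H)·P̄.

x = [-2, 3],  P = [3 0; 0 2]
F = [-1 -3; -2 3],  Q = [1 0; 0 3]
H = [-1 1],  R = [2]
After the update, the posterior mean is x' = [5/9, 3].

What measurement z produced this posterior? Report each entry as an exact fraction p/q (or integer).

x̄ = F·x = [-7, 13]
P̄ = F·P·Fᵀ + Q = [22 -12; -12 33]
S = H·P̄·Hᵀ + R = [81]
K = P̄·Hᵀ·S⁻¹ = [-34/81; 5/9]
x' − x̄ = [68/9, -10] = K·y
y = (KᵀK)⁻¹·Kᵀ·(x' − x̄) = [-18]
z = y + H·x̄ = [-18] + [20] = [2]

z = [2]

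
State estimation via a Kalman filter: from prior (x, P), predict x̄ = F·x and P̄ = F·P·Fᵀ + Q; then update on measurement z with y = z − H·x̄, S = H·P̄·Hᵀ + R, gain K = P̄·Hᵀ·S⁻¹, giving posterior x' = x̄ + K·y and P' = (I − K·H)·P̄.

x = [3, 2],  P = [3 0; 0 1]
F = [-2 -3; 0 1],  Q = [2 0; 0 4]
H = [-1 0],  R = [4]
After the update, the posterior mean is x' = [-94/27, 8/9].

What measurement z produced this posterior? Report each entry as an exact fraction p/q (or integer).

x̄ = F·x = [-12, 2]
P̄ = F·P·Fᵀ + Q = [23 -3; -3 5]
S = H·P̄·Hᵀ + R = [27]
K = P̄·Hᵀ·S⁻¹ = [-23/27; 1/9]
x' − x̄ = [230/27, -10/9] = K·y
y = (KᵀK)⁻¹·Kᵀ·(x' − x̄) = [-10]
z = y + H·x̄ = [-10] + [12] = [2]

z = [2]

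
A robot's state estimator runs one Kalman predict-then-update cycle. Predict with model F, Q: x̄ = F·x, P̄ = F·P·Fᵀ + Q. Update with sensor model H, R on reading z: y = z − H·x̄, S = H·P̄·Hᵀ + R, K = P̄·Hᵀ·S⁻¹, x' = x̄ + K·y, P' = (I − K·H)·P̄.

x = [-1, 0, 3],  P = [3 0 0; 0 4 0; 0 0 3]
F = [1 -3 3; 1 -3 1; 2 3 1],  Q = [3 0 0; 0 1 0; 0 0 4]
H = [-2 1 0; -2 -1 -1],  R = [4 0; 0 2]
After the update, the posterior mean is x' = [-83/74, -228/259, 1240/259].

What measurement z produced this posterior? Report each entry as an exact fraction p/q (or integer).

x̄ = F·x = [8, 2, 1]
P̄ = F·P·Fᵀ + Q = [69 48 -21; 48 43 -27; -21 -27 55]
S = H·P̄·Hᵀ + R = [131 218; 218 430]
K = P̄·Hᵀ·S⁻¹ = [-195/629 -285/1258; 813/4403 -1559/4403; 1699/4403 -718/4403]
x' − x̄ = [-675/74, -746/259, 981/259] = K·y
y = (KᵀK)⁻¹·Kᵀ·(x' − x̄) = [17, 17]
z = y + H·x̄ = [17, 17] + [-14, -19] = [3, -2]

z = [3, -2]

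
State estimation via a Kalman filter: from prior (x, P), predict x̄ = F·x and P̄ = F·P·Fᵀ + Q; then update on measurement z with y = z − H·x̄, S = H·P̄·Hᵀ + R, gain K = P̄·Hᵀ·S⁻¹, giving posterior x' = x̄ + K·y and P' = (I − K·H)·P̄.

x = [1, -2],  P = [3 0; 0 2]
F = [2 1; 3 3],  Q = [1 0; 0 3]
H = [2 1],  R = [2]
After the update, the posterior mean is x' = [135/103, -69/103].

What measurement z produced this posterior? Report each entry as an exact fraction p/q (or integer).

x̄ = F·x = [0, -3]
P̄ = F·P·Fᵀ + Q = [15 24; 24 48]
S = H·P̄·Hᵀ + R = [206]
K = P̄·Hᵀ·S⁻¹ = [27/103; 48/103]
x' − x̄ = [135/103, 240/103] = K·y
y = (KᵀK)⁻¹·Kᵀ·(x' − x̄) = [5]
z = y + H·x̄ = [5] + [-3] = [2]

z = [2]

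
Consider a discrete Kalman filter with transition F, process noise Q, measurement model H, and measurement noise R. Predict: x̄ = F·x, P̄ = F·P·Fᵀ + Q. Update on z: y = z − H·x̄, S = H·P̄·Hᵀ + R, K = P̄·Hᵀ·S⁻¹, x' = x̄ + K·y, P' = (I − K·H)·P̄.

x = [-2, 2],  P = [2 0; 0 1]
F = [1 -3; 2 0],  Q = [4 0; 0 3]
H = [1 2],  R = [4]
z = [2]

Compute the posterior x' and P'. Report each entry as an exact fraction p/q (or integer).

x' = [-218/79, 152/79]
P' = [656/79 -282/79; -282/79 193/79]

x̄ = F·x = [-8, -4]
P̄ = F·P·Fᵀ + Q = [15 4; 4 11]
y = z − H·x̄ = [18]
S = H·P̄·Hᵀ + R = [79]
K = P̄·Hᵀ·S⁻¹ = [23/79; 26/79]
x' = x̄ + K·y = [-218/79, 152/79]
P' = (I − K·H)·P̄ = [656/79 -282/79; -282/79 193/79]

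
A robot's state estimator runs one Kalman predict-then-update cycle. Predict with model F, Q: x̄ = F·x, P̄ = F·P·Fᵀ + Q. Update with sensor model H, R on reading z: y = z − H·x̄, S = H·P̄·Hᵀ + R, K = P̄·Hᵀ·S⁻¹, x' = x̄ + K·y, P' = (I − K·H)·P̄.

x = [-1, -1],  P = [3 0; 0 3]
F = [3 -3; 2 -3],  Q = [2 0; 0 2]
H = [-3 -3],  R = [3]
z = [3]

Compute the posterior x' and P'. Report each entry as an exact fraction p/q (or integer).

x' = [-303/281, 23/281]
P' = [869/562 -384/281; -384/281 427/281]

x̄ = F·x = [0, 1]
P̄ = F·P·Fᵀ + Q = [56 45; 45 41]
y = z − H·x̄ = [6]
S = H·P̄·Hᵀ + R = [1686]
K = P̄·Hᵀ·S⁻¹ = [-101/562; -43/281]
x' = x̄ + K·y = [-303/281, 23/281]
P' = (I − K·H)·P̄ = [869/562 -384/281; -384/281 427/281]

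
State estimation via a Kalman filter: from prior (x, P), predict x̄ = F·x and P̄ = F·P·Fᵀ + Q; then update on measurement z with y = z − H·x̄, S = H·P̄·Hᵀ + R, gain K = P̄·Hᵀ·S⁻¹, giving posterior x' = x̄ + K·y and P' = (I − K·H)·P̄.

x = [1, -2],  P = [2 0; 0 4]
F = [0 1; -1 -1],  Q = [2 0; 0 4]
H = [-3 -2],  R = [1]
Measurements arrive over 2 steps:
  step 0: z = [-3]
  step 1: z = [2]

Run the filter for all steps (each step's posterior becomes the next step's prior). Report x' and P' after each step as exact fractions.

step 0: x' = [-24/47, 103/47], P' = [182/47 -268/47; -268/47 406/47]
step 1: x' = [2059/3851, -6817/3851], P' = [9092/3851 -13026/3851; -13026/3851 19572/3851]

step 0: x̄ = F·x = [-2, 1]
step 0: P̄ = F·P·Fᵀ + Q = [6 -4; -4 10]
step 0: y = z − H·x̄ = [-7]
step 0: S = H·P̄·Hᵀ + R = [47]
step 0: K = P̄·Hᵀ·S⁻¹ = [-10/47; -8/47]
step 0: x' = x̄ + K·y = [-24/47, 103/47]
step 0: P' = (I − K·H)·P̄ = [182/47 -268/47; -268/47 406/47]
step 1: x̄ = F·x = [103/47, -79/47]
step 1: P̄ = F·P·Fᵀ + Q = [500/47 -138/47; -138/47 240/47]
step 1: y = z − H·x̄ = [245/47]
step 1: S = H·P̄·Hᵀ + R = [3851/47]
step 1: K = P̄·Hᵀ·S⁻¹ = [-1224/3851; -66/3851]
step 1: x' = x̄ + K·y = [2059/3851, -6817/3851]
step 1: P' = (I − K·H)·P̄ = [9092/3851 -13026/3851; -13026/3851 19572/3851]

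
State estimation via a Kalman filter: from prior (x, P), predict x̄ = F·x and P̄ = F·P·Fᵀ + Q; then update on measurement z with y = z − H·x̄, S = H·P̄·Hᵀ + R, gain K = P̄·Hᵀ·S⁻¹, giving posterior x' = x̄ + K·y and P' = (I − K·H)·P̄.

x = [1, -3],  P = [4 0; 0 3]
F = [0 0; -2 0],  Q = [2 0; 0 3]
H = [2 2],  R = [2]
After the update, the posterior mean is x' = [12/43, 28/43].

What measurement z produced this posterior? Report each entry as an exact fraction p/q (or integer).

z = [2]

x̄ = F·x = [0, -2]
P̄ = F·P·Fᵀ + Q = [2 0; 0 19]
S = H·P̄·Hᵀ + R = [86]
K = P̄·Hᵀ·S⁻¹ = [2/43; 19/43]
x' − x̄ = [12/43, 114/43] = K·y
y = (KᵀK)⁻¹·Kᵀ·(x' − x̄) = [6]
z = y + H·x̄ = [6] + [-4] = [2]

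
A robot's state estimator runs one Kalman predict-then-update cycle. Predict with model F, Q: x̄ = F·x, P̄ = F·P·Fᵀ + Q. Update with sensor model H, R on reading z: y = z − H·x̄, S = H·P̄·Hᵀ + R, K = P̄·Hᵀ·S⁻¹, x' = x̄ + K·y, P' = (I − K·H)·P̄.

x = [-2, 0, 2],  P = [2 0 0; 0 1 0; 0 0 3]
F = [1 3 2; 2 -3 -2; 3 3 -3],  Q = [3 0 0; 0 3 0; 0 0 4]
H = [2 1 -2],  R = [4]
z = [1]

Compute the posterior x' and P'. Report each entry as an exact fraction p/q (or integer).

x' = [-291/244, -279/61, -1009/244]
P' = [4663/244 -586/61 3409/244; -586/61 1468/61 170/61; 3409/244 170/61 3951/244]

x̄ = F·x = [2, -8, -12]
P̄ = F·P·Fᵀ + Q = [26 -17 -3; -17 32 21; -3 21 58]
y = z − H·x̄ = [-19]
S = H·P̄·Hᵀ + R = [244]
K = P̄·Hᵀ·S⁻¹ = [41/244; -11/61; -101/244]
x' = x̄ + K·y = [-291/244, -279/61, -1009/244]
P' = (I − K·H)·P̄ = [4663/244 -586/61 3409/244; -586/61 1468/61 170/61; 3409/244 170/61 3951/244]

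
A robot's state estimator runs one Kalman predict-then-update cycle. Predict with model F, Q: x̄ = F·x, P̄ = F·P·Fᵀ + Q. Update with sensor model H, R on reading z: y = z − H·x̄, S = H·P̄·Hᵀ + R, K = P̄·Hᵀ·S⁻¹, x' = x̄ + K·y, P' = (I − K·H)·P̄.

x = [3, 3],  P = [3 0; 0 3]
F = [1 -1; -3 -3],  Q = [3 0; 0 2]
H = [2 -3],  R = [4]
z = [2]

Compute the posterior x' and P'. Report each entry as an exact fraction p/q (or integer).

x' = [-117/68, -33/17]
P' = [1143/136 189/34; 189/34 70/17]

x̄ = F·x = [0, -18]
P̄ = F·P·Fᵀ + Q = [9 0; 0 56]
y = z − H·x̄ = [-52]
S = H·P̄·Hᵀ + R = [544]
K = P̄·Hᵀ·S⁻¹ = [9/272; -21/68]
x' = x̄ + K·y = [-117/68, -33/17]
P' = (I − K·H)·P̄ = [1143/136 189/34; 189/34 70/17]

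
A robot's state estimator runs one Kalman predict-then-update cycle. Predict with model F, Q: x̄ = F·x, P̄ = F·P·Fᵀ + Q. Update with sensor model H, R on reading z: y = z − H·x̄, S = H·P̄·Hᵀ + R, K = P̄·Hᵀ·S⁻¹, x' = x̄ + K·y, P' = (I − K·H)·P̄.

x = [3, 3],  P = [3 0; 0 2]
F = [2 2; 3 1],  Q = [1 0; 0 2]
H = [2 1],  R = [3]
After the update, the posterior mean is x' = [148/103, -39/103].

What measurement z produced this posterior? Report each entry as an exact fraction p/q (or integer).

z = [2]

x̄ = F·x = [12, 12]
P̄ = F·P·Fᵀ + Q = [21 22; 22 31]
S = H·P̄·Hᵀ + R = [206]
K = P̄·Hᵀ·S⁻¹ = [32/103; 75/206]
x' − x̄ = [-1088/103, -1275/103] = K·y
y = (KᵀK)⁻¹·Kᵀ·(x' − x̄) = [-34]
z = y + H·x̄ = [-34] + [36] = [2]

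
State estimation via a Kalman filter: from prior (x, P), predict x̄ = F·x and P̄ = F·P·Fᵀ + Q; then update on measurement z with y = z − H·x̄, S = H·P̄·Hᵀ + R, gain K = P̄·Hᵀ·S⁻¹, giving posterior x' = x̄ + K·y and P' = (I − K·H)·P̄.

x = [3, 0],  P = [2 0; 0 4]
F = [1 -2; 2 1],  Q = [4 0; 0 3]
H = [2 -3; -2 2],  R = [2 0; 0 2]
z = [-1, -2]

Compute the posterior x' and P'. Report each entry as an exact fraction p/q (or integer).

x' = [4903/1081, 3715/1081]
P' = [4126/1081 3132/1081; 3132/1081 2542/1081]

x̄ = F·x = [3, 6]
P̄ = F·P·Fᵀ + Q = [22 -4; -4 15]
y = z − H·x̄ = [11, -8]
S = H·P̄·Hᵀ + R = [273 -218; -218 182]
K = P̄·Hᵀ·S⁻¹ = [-572/1081 -994/1081; -681/1081 -590/1081]
x' = x̄ + K·y = [4903/1081, 3715/1081]
P' = (I − K·H)·P̄ = [4126/1081 3132/1081; 3132/1081 2542/1081]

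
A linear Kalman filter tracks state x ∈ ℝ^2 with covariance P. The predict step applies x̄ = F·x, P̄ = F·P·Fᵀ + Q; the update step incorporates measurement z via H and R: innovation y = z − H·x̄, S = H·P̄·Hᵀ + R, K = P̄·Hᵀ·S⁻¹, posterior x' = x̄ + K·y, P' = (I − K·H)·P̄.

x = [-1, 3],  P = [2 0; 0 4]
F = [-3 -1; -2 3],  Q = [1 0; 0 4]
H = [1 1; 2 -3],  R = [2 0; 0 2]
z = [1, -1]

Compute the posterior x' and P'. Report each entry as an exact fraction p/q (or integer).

x' = [2254/4799, 3253/4799]
P' = [11086/14397 1840/4799; 1840/4799 1872/4799]

x̄ = F·x = [0, 11]
P̄ = F·P·Fᵀ + Q = [23 0; 0 48]
y = z − H·x̄ = [-10, 32]
S = H·P̄·Hᵀ + R = [73 -98; -98 526]
K = P̄·Hᵀ·S⁻¹ = [8303/14397 2806/14397; 1856/4799 -968/4799]
x' = x̄ + K·y = [2254/4799, 3253/4799]
P' = (I − K·H)·P̄ = [11086/14397 1840/4799; 1840/4799 1872/4799]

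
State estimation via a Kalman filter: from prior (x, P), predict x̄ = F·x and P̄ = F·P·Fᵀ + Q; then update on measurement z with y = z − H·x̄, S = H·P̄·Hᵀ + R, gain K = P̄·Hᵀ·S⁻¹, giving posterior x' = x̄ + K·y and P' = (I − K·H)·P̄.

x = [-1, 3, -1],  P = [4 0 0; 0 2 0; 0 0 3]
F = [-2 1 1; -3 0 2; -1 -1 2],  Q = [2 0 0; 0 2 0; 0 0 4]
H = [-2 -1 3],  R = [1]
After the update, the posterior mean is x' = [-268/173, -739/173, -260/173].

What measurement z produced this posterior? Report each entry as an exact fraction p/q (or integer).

x̄ = F·x = [4, 1, -4]
P̄ = F·P·Fᵀ + Q = [23 30 12; 30 50 24; 12 24 22]
S = H·P̄·Hᵀ + R = [173]
K = P̄·Hᵀ·S⁻¹ = [-40/173; -38/173; 18/173]
x' − x̄ = [-960/173, -912/173, 432/173] = K·y
y = (KᵀK)⁻¹·Kᵀ·(x' − x̄) = [24]
z = y + H·x̄ = [24] + [-21] = [3]

z = [3]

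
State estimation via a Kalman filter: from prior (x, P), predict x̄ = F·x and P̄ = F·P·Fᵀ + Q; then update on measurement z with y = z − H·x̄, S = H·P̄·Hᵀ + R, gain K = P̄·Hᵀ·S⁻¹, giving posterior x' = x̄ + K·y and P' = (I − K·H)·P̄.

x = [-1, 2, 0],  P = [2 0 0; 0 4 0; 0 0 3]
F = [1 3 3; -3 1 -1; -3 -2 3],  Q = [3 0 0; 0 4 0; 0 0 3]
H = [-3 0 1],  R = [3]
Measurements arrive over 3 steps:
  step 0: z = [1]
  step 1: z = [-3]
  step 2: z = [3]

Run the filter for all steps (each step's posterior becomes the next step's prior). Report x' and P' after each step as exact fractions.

step 0: x' = [-2/41, 215/41, 32/41], P' = [4547/697 -21/697 13020/697; -21/697 20113/697 -33/697; 13020/697 -33/697 39279/697]
step 1: x' = [-842465/354623, 3356392/354623, -3600087/354623], P' = [94346164/2482361 -214635348/2482361 280466751/2482361; -214635348/2482361 1053358165/4964722 -1286588013/4964722; 280466751/2482361 -1286588013/4964722 1682257953/4964722]
step 2: x' = [-90971380348/8868246463, 152262394788/8868246463, -246785214153/8868246463], P' = [3860271753959/8868246463 -9131703169806/8868246463 11575967669079/8868246463; -9131703169806/8868246463 21741519988156/8868246463 -27403082834424/8868246463; 11575967669079/8868246463 -27403082834424/8868246463 34739920285734/8868246463]

step 0: x̄ = F·x = [5, 5, -1]
step 0: P̄ = F·P·Fᵀ + Q = [68 -3 -3; -3 29 1; -3 1 64]
step 0: y = z − H·x̄ = [17]
step 0: S = H·P̄·Hᵀ + R = [697]
step 0: K = P̄·Hᵀ·S⁻¹ = [-207/697; 10/697; 73/697]
step 0: x' = x̄ + K·y = [-2/41, 215/41, 32/41]
step 0: P' = (I − K·H)·P̄ = [4547/697 -21/697 13020/697; -21/697 20113/697 -33/697; 13020/697 -33/697 39279/697]
step 1: x̄ = F·x = [739/41, 189/41, -8]
step 1: P̄ = F·P·Fᵀ + Q = [618566/697 -201171/697 3444/17; -201171/697 181415/697 -4768/17; 3444/17 -4768/17 5921/17]
step 1: y = z − H·x̄ = [2422/41]
step 1: S = H·P̄·Hᵀ + R = [4964722/697]
step 1: K = P̄·Hᵀ·S⁻¹ = [-857247/2482361; 408025/4964722; -180851/4964722]
step 1: x' = x̄ + K·y = [-842465/354623, 3356392/354623, -3600087/354623]
step 1: P' = (I − K·H)·P̄ = [94346164/2482361 -214635348/2482361 280466751/2482361; -214635348/2482361 1053358165/4964722 -1286588013/4964722; 280466751/2482361 -1286588013/4964722 1682257953/4964722]
step 2: x̄ = F·x = [-1573550/354623, 9483874/354623, -14985650/354623]
step 2: P̄ = F·P·Fᵀ + Q = [1227762079/2482361 -2313972900/2482361 410764872/354623; -2313972900/2482361 6484053586/2482361 -1181543743/354623; 410764872/354623 -1181543743/354623 3036840589/709246]
step 2: y = z − H·x̄ = [11328869/354623]
step 2: S = H·P̄·Hᵀ + R = [8868246463/4964722]
step 2: K = P̄·Hᵀ·S⁻¹ = [-1615864266/8868246463; -2657775002/8868246463; 4005759499/8868246463]
step 2: x' = x̄ + K·y = [-90971380348/8868246463, 152262394788/8868246463, -246785214153/8868246463]
step 2: P' = (I − K·H)·P̄ = [3860271753959/8868246463 -9131703169806/8868246463 11575967669079/8868246463; -9131703169806/8868246463 21741519988156/8868246463 -27403082834424/8868246463; 11575967669079/8868246463 -27403082834424/8868246463 34739920285734/8868246463]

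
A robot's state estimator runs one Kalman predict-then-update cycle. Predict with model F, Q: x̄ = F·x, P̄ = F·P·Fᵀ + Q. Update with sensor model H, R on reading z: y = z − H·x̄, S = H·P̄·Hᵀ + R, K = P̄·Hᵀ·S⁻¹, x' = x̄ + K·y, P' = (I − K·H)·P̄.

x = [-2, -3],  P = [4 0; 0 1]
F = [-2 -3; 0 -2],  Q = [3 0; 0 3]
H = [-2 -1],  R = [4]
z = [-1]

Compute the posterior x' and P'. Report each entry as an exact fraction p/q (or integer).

x̄ = F·x = [13, 6]
P̄ = F·P·Fᵀ + Q = [28 6; 6 7]
y = z − H·x̄ = [31]
S = H·P̄·Hᵀ + R = [147]
K = P̄·Hᵀ·S⁻¹ = [-62/147; -19/147]
x' = x̄ + K·y = [-11/147, 293/147]
P' = (I − K·H)·P̄ = [272/147 -296/147; -296/147 668/147]

x' = [-11/147, 293/147]
P' = [272/147 -296/147; -296/147 668/147]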